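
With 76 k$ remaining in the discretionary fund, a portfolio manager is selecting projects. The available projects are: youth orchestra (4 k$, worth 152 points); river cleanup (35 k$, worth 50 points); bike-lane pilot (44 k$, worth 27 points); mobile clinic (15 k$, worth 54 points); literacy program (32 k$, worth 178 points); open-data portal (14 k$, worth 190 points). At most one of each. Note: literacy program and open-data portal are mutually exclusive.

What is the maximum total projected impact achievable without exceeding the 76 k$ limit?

446

By projected impact per k$: youth orchestra 38.00, open-data portal 13.57, literacy program 5.56, mobile clinic 3.60 lead.
Best packing: youth orchestra + river cleanup + mobile clinic + open-data portal — 68 k$, 446 total.
The closest alternative, youth orchestra + mobile clinic + open-data portal, reaches only 396.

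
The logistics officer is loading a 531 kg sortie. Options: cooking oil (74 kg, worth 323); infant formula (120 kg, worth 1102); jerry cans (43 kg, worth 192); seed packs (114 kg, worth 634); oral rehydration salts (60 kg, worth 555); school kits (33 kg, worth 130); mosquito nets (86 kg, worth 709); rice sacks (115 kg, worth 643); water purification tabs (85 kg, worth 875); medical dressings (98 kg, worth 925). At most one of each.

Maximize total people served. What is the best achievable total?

Taking the top-ratio supplies first gives infant formula + jerry cans + oral rehydration salts + school kits + mosquito nets + water purification tabs + medical dressings for 4488 (525 kg).
Dropping jerry cans and school kits frees 76 kg; slotting in cooking oil (74 kg) lifts the total to 4489 at 523 kg.
Runner-up infant formula + jerry cans + oral rehydration salts + school kits + mosquito nets + water purification tabs + medical dressings tops out at 4488.

4489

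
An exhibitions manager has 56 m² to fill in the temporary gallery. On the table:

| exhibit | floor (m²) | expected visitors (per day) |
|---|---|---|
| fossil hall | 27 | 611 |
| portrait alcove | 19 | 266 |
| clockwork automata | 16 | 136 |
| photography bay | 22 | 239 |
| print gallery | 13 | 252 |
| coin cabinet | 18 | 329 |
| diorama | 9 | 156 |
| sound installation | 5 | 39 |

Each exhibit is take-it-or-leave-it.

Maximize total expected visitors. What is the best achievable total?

1096

Greedy by ratio would take fossil hall + print gallery + diorama + sound installation: 54 m² used, total 1058.
Dropping print gallery and sound installation frees 18 m²; slotting in coin cabinet (18 m²) lifts the total to 1096 at 54 m².
Next best is fossil hall + print gallery + diorama + sound installation at 1058 (54 m²) — short by 38.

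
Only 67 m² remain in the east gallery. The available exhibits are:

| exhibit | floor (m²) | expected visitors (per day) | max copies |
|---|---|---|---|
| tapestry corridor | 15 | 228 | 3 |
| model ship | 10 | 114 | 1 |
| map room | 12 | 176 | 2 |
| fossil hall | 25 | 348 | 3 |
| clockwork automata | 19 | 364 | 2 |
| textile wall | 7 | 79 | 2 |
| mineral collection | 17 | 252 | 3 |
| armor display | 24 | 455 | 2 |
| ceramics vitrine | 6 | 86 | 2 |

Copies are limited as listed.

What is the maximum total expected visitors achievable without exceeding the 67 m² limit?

1274

The ratio heuristic lands on 2×clockwork automata + armor display (1183) but leaves 5 m² idle.
Dropping clockwork automata frees 19 m²; slotting in armor display (24 m²) lifts the total to 1274 at 67 m².
That's the maximum — no swap from here does better than 1274.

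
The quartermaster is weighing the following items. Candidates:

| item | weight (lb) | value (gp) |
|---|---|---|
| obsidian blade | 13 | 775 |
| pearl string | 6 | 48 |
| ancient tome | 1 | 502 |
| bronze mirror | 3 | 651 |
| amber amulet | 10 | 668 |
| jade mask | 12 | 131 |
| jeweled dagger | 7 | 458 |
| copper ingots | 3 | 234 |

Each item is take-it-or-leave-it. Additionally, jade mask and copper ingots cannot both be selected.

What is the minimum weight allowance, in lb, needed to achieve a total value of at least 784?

4

Minimise lb subject to total value ≥ 784.
ancient tome + bronze mirror: 1153 value at 4 lb.
Any bundle with less than 4 lb falls short of 784.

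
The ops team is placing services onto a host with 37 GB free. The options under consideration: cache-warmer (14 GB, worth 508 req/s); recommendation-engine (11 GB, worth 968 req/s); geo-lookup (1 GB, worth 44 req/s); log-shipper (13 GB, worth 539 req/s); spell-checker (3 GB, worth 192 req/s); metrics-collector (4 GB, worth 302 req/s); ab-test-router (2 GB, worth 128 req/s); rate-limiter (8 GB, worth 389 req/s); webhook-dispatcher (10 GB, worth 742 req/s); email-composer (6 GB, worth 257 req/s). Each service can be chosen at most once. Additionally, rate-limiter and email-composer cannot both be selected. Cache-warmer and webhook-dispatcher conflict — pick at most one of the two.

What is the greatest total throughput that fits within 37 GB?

A density-first pass picks recommendation-engine + geo-lookup + spell-checker + metrics-collector + ab-test-router + webhook-dispatcher + email-composer — 2633 at 37 GB.
The 8 GB tied up in ab-test-router and email-composer is better spent on rate-limiter — total rises to 2637 (37 GB).
Next best is recommendation-engine + geo-lookup + spell-checker + metrics-collector + ab-test-router + webhook-dispatcher + email-composer at 2633 (37 GB) — short by 4.

2637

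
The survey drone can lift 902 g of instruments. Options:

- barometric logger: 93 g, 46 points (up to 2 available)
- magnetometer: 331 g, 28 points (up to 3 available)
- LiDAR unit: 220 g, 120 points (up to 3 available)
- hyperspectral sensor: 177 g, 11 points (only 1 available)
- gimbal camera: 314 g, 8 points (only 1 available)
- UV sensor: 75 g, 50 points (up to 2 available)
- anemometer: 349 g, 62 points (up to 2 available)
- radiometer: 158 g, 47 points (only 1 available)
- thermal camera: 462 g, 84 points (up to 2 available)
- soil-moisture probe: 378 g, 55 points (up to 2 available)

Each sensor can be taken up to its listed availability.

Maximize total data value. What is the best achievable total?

Best packing: 3×LiDAR unit + 2×UV sensor — 810 g, 460 total.

460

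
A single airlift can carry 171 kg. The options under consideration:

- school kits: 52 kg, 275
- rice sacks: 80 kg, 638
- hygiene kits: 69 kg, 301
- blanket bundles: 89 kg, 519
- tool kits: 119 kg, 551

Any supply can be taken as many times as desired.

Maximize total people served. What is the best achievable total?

By people served per kg: rice sacks 7.97, blanket bundles 5.83, school kits 5.29 lead.
Taking 2×rice sacks: 160 kg used, 1276 in people served.
That's the maximum — no swap from here does better than 1276.

1276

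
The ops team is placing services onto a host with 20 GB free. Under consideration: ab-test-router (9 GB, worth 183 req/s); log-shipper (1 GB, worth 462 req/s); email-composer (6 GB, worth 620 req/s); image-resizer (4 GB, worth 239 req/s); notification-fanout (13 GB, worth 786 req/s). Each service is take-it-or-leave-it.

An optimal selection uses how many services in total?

3

Best achievable throughput is 1868.
One optimal bundle: log-shipper + email-composer + notification-fanout (20 GB).
Every optimal selection uses 3 services.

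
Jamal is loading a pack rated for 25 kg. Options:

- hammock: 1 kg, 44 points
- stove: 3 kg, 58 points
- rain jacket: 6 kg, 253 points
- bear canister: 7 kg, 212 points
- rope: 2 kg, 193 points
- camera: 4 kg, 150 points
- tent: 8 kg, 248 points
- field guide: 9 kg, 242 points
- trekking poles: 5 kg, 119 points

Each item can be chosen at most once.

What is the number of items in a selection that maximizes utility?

6

Best achievable utility is 971.
hammock + rain jacket + bear canister + rope + camera + trekking poles hits 971 at 25 kg.
All optima have 6 items.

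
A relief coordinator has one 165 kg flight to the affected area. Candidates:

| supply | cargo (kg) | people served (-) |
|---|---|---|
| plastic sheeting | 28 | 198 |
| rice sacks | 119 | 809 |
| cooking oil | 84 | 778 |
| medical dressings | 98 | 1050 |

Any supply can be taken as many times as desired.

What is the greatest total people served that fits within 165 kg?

2×plastic sheeting + medical dressings uses 154 of the 165 kg and totals 1446.
Every other selection either busts 165 kg or fails to beat 1446.

1446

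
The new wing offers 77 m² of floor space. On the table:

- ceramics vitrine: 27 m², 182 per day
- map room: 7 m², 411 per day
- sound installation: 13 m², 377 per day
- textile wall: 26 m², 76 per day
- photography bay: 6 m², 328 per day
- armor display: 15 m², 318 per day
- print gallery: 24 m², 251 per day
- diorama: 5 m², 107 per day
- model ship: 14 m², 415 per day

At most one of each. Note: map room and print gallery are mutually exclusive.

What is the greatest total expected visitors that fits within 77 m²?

1956

Density check — map room 58.71, photography bay 54.67, model ship 29.64 are the best per m².
Best packing: map room + sound installation + photography bay + armor display + diorama + model ship — 60 m², 1956 total.
Runner-up map room + sound installation + photography bay + armor display + model ship tops out at 1849.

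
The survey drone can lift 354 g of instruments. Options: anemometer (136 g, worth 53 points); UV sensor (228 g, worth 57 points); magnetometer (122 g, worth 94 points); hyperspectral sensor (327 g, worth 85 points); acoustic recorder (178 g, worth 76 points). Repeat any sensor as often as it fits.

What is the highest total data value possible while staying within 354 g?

Taking 2×magnetometer: 244 g used, 188 in data value.
That's the maximum — no swap from here does better than 188.

188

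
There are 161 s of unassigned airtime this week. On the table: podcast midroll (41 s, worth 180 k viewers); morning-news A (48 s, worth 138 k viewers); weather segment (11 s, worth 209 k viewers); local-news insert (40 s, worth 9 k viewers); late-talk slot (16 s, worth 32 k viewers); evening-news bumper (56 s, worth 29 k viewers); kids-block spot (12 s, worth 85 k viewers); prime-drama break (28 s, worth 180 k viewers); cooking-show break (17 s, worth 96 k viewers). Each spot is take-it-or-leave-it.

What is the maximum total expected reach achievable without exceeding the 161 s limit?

Best packing: podcast midroll + morning-news A + weather segment + kids-block spot + prime-drama break + cooking-show break — 157 s, 888 total.

888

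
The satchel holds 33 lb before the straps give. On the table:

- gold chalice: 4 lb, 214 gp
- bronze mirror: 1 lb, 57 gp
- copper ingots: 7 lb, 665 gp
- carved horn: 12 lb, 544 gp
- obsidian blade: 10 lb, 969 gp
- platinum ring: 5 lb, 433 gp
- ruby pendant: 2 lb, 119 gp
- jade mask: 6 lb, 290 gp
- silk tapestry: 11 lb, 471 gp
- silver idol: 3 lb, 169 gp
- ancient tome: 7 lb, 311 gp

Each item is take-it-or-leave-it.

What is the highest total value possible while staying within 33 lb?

By value per lb: obsidian blade 96.90, copper ingots 95.00, platinum ring 86.60 lead.
Greedy by ratio would take gold chalice + bronze mirror + copper ingots + obsidian blade + platinum ring + ruby pendant + silver idol: 32 lb used, total 2626.
The 5 lb tied up in gold chalice and bronze mirror is better spent on jade mask — total rises to 2645 (33 lb).
Next best is gold chalice + bronze mirror + copper ingots + obsidian blade + platinum ring + jade mask at 2628 (33 lb) — short by 17.

2645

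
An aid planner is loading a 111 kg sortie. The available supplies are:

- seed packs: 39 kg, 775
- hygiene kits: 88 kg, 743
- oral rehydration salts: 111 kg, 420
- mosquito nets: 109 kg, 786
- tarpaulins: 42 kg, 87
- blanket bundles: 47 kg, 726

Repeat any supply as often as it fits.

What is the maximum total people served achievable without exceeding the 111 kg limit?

Taking 2×seed packs: 78 kg used, 1550 in people served.
Every other selection either busts 111 kg or fails to beat 1550.

1550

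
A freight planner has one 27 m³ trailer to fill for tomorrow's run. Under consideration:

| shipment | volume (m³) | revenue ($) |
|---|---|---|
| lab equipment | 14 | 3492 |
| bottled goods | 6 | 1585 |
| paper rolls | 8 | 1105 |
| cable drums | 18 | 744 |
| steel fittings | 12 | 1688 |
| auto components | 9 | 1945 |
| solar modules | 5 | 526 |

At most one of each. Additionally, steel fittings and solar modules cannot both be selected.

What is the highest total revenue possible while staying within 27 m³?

5603

Density check — bottled goods 264.17, lab equipment 249.43, auto components 216.11, steel fittings 140.67 are the best per m³.
Lab equipment + bottled goods + solar modules uses 25 of the 27 m³ and totals 5603.
The closest alternative, lab equipment + auto components, reaches only 5437.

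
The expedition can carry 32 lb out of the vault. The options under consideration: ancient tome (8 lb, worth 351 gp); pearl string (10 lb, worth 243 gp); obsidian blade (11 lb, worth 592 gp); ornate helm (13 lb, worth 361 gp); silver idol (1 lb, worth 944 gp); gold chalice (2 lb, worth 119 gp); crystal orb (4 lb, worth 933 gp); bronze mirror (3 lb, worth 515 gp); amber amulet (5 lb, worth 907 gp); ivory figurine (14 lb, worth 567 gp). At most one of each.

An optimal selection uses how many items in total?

6

Optimal total is 4242.
ancient tome + obsidian blade + silver idol + crystal orb + bronze mirror + amber amulet hits 4242 at 32 lb.
Every optimal selection uses 6 items.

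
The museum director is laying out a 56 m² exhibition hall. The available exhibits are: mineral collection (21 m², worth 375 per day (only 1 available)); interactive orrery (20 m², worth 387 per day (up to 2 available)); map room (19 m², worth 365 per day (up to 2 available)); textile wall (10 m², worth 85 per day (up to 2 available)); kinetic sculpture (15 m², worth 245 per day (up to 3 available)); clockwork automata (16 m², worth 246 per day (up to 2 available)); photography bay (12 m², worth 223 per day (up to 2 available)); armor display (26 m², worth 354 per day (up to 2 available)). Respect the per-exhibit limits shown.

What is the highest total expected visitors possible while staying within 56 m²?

Density check — interactive orrery 19.35, map room 19.21, photography bay 18.58 are the best per m².
A density-first pass picks 2×interactive orrery + photography bay — 997 at 52 m².
Replace photography bay with clockwork automata: the trade gains 23 net, giving 1020 at 56 m².
No other feasible combination exceeds 1020.

1020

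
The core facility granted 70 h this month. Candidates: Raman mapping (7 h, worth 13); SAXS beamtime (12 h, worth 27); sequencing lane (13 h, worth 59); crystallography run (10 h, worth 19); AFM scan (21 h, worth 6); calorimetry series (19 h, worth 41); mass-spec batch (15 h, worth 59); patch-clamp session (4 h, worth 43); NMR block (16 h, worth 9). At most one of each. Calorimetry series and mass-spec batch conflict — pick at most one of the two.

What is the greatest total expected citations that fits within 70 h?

220

Density check — patch-clamp session 10.75, sequencing lane 4.54, mass-spec batch 3.93 are the best per h.
Raman mapping + SAXS beamtime + sequencing lane + crystallography run + mass-spec batch + patch-clamp session uses 61 of the 70 h and totals 220.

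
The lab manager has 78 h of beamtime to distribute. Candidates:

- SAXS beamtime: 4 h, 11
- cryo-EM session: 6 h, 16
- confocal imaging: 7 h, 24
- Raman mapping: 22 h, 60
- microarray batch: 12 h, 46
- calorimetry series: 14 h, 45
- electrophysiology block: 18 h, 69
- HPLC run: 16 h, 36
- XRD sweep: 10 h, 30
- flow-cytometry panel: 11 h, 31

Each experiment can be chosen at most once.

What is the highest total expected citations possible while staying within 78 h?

Taking the top-ratio experiments first gives SAXS beamtime + confocal imaging + microarray batch + calorimetry series + electrophysiology block + XRD sweep + flow-cytometry panel for 256 (76 h).
Replace SAXS beamtime with cryo-EM session: the trade gains 5 net, giving 261 at 78 h.
Runner-up SAXS beamtime + confocal imaging + microarray batch + calorimetry series + electrophysiology block + XRD sweep + flow-cytometry panel tops out at 256.

261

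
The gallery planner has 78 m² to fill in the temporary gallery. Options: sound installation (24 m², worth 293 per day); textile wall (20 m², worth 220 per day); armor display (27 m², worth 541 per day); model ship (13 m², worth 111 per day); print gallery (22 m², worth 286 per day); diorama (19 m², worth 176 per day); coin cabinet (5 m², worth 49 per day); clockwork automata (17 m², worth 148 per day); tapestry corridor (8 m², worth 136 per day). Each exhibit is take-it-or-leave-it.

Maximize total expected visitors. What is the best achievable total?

The ratio ordering already packs tightly: textile wall + armor display + print gallery + tapestry corridor, 77 m², 1183.

1183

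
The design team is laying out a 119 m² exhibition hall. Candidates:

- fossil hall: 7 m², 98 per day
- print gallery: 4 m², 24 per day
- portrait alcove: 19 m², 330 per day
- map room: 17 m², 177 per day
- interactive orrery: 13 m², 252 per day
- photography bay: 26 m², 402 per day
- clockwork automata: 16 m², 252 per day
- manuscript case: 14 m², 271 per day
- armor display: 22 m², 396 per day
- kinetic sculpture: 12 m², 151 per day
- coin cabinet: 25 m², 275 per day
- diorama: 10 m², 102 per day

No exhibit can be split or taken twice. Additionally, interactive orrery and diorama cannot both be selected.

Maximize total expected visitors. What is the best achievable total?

2001

Density check — interactive orrery 19.38, manuscript case 19.36, armor display 18.00 are the best per m².
Best packing: fossil hall + portrait alcove + interactive orrery + photography bay + clockwork automata + manuscript case + armor display — 117 m², 2001 total.
Next best is print gallery + portrait alcove + interactive orrery + photography bay + clockwork automata + manuscript case + armor display at 1927 (114 m²) — short by 74.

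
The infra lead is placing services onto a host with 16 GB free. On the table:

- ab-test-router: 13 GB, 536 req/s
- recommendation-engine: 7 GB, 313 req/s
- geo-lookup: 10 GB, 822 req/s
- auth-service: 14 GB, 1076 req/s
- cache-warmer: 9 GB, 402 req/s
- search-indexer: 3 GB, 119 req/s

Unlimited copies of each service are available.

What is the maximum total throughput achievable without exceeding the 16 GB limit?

Ranking by ratio (throughput/GB): geo-lookup 82.20, auth-service 76.86, recommendation-engine 44.71.
Taking the top-ratio services first gives geo-lookup + 2×search-indexer for 1060 (16 GB).
The 16 GB tied up in geo-lookup and 2×search-indexer is better spent on auth-service — total rises to 1076 (14 GB).
That's the maximum — no swap from here does better than 1076.

1076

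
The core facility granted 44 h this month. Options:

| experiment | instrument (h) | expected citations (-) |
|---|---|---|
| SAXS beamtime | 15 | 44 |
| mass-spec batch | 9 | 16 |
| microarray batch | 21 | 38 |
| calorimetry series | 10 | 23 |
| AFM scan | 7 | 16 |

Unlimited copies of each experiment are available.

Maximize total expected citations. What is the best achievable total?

120

A density-first pass picks 2×SAXS beamtime + calorimetry series — 111 at 40 h.
Replace calorimetry series with 2×AFM scan: the trade gains 9 net, giving 120 at 44 h.
No other feasible combination exceeds 120.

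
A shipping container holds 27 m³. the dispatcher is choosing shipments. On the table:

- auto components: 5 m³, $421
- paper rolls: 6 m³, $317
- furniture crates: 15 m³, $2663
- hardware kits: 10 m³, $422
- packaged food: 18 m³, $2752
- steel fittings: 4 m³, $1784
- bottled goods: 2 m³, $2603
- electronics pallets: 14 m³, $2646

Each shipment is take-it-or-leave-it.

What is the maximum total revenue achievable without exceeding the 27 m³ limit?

7471

Density check — bottled goods 1301.50, steel fittings 446.00, electronics pallets 189.00 are the best per m³.
Filling by ratio: auto components + steel fittings + bottled goods + electronics pallets for 7454, with 2 m³ left unused.
Replace electronics pallets with furniture crates: the trade gains 17 net, giving 7471 at 26 m³.
Next best is auto components + steel fittings + bottled goods + electronics pallets at 7454 (25 m³) — short by 17.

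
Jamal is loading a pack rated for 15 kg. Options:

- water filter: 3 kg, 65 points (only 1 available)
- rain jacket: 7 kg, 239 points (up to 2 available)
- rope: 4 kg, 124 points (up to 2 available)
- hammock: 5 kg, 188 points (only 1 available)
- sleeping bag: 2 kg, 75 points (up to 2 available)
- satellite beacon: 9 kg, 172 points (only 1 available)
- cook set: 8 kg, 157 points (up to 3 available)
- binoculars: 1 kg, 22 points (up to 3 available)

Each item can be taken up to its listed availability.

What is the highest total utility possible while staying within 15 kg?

524

Ranking by ratio (utility/kg): hammock 37.60, sleeping bag 37.50, rain jacket 34.14.
Taking the top-ratio items first gives rope + hammock + 2×sleeping bag + 2×binoculars for 506 (15 kg).
Dropping rope and sleeping bag and binoculars frees 7 kg; slotting in rain jacket (7 kg) lifts the total to 524 at 15 kg.
Every other selection either busts 15 kg or exceeds an availability limit or fails to beat 524.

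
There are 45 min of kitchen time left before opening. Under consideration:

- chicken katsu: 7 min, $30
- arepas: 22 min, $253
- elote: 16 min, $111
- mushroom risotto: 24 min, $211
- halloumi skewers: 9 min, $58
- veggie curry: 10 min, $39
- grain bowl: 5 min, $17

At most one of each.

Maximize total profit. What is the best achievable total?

394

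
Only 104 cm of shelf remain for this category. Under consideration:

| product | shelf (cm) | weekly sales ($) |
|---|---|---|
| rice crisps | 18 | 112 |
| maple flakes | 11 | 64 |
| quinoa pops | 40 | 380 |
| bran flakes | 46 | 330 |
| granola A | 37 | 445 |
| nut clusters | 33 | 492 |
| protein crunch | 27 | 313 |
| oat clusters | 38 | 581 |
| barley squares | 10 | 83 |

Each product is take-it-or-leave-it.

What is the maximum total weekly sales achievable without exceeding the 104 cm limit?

The ratio ordering already packs tightly: nut clusters + protein crunch + oat clusters, 98 cm, 1386.

1386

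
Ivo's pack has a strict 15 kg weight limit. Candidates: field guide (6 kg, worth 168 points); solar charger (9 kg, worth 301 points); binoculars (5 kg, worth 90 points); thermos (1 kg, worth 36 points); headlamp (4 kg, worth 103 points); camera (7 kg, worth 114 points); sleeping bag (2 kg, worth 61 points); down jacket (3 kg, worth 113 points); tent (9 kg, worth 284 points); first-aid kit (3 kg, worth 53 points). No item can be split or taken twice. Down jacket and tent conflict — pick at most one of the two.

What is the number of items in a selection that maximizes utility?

4

Best achievable utility is 511.
For example solar charger + thermos + sleeping bag + down jacket achieves it, using 15 kg.
Any selection reaching 511 contains exactly 4 items.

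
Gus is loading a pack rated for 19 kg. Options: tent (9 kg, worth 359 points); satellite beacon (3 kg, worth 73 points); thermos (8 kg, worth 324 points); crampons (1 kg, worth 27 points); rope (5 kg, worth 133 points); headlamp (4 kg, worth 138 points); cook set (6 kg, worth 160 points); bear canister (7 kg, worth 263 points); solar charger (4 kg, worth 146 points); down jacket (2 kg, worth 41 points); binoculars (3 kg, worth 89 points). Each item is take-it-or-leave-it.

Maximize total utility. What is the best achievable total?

733

By utility per kg: thermos 40.50, tent 39.89, bear canister 37.57 lead.
Filling by ratio: tent + thermos + crampons for 710, with 1 kg left unused.
The 10 kg tied up in tent and crampons is better spent on bear canister + solar charger — total rises to 733 (19 kg).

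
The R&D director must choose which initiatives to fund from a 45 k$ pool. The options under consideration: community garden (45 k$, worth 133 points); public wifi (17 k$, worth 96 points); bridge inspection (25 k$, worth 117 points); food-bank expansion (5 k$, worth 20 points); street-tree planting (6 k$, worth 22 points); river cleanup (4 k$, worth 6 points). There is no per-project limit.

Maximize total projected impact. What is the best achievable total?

234

Greedy by ratio would take 2×public wifi + 2×food-bank expansion: 44 k$ used, total 232.
Replace food-bank expansion with street-tree planting: the trade gains 2 net, giving 234 at 45 k$.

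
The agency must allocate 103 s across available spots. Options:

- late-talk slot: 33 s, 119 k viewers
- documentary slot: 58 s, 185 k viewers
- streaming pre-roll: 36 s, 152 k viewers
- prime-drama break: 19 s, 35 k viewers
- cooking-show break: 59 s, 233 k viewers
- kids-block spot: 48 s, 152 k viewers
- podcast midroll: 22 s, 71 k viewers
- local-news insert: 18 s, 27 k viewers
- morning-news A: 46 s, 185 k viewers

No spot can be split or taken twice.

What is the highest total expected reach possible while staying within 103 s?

Greedy by ratio would take streaming pre-roll + prime-drama break + morning-news A: 101 s used, total 372.
The 65 s tied up in prime-drama break and morning-news A is better spent on cooking-show break — total rises to 385 (95 s).
An exhaustive check of the 512 subsets confirms 385.

385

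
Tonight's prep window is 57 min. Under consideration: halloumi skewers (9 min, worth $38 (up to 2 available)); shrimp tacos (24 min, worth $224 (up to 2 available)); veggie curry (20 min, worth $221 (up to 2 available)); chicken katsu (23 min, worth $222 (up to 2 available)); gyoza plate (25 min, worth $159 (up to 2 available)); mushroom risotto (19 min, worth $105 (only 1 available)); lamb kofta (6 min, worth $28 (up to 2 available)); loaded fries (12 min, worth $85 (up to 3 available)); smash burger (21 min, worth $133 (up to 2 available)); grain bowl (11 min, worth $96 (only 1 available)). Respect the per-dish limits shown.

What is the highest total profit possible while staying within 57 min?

Taking 2×veggie curry + lamb kofta + grain bowl: 57 min used, 566 in profit.
No other feasible combination exceeds 566.

566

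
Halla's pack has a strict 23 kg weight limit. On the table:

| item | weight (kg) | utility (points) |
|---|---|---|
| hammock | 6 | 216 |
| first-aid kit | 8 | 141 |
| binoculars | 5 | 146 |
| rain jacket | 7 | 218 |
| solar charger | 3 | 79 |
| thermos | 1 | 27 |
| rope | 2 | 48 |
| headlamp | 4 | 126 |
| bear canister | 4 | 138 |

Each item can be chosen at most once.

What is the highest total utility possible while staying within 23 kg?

746

By utility per kg: hammock 36.00, bear canister 34.50, headlamp 31.50, rain jacket 31.14 lead.
A density-first pass picks hammock + rain jacket + thermos + headlamp + bear canister — 725 at 22 kg.
The 1 kg tied up in thermos is better spent on rope — total rises to 746 (23 kg).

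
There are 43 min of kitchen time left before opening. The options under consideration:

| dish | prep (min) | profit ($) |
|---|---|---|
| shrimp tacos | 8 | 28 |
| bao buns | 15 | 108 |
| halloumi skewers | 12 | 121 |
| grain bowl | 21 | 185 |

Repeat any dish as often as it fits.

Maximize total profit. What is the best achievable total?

370

Filling by ratio: 3×halloumi skewers for 363, with 7 min left unused.
The 36 min tied up in 3×halloumi skewers is better spent on 2×grain bowl — total rises to 370 (42 min).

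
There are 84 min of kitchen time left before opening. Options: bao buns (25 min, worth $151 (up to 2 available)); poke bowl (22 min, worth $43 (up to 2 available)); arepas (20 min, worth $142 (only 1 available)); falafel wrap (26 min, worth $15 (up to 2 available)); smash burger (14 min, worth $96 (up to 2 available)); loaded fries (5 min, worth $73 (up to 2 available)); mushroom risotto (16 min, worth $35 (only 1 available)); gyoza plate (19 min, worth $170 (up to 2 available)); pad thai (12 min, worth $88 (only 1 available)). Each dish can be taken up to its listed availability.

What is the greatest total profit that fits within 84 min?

724

Density check — loaded fries 14.60, gyoza plate 8.95, pad thai 7.33, arepas 7.10 are the best per min.
A density-first pass picks arepas + 2×loaded fries + 2×gyoza plate + pad thai — 716 at 80 min.
The 12 min tied up in pad thai is better spent on smash burger — total rises to 724 (82 min).
No other feasible combination exceeds 724.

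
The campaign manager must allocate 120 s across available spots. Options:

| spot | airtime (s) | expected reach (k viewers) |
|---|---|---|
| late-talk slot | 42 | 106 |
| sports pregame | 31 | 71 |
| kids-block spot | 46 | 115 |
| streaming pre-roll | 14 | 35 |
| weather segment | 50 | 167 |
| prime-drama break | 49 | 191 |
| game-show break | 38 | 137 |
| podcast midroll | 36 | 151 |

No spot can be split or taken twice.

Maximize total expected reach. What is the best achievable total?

A density-first pass picks streaming pre-roll + prime-drama break + podcast midroll — 377 at 99 s.
The 14 s tied up in streaming pre-roll is better spent on sports pregame — total rises to 413 (116 s).
Next best is kids-block spot + game-show break + podcast midroll at 403 (120 s) — short by 10.

413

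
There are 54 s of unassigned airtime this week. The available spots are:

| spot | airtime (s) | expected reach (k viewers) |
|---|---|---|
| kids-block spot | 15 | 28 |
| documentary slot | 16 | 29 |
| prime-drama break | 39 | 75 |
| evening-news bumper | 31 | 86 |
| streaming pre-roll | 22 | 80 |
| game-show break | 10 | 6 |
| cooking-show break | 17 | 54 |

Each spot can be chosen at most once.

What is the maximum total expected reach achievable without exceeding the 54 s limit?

166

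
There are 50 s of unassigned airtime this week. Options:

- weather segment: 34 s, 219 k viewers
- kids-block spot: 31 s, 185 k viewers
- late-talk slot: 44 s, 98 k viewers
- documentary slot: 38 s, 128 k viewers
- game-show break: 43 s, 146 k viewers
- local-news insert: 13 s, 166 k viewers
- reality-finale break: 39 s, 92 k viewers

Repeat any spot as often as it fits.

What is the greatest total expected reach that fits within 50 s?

498

Density check — local-news insert 12.77, weather segment 6.44, kids-block spot 5.97 are the best per s.
Taking 3×local-news insert: 39 s used, 498 in expected reach.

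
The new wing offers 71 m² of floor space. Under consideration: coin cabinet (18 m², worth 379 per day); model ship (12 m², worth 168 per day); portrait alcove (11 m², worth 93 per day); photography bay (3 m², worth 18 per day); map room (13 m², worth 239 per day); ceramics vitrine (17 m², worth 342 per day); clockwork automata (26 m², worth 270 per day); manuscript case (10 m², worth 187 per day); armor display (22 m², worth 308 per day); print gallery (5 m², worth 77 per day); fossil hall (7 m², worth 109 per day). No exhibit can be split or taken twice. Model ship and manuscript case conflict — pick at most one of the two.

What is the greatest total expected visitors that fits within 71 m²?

Taking coin cabinet + map room + ceramics vitrine + manuscript case + print gallery + fossil hall: 70 m² used, 1333 in expected visitors.

1333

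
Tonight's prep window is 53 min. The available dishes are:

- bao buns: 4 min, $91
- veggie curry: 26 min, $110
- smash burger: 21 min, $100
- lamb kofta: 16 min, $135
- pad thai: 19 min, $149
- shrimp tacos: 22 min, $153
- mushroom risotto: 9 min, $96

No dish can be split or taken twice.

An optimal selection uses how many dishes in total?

Best achievable profit is 475.
bao buns + lamb kofta + shrimp tacos + mushroom risotto hits 475 at 51 min.
Every optimal selection uses 4 dishes.

4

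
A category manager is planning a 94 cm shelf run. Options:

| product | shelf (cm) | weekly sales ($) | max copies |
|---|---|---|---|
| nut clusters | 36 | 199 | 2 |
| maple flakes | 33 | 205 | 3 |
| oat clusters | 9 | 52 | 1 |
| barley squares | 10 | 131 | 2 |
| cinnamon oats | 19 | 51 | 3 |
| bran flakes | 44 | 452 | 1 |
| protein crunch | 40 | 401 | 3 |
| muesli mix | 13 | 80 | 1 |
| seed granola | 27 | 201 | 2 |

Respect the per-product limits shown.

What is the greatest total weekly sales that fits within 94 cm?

By weekly sales per cm: barley squares 13.10, bran flakes 10.27, protein crunch 10.03, seed granola 7.44 lead.
A density-first pass picks 2×barley squares + bran flakes + seed granola — 915 at 91 cm.
Dropping barley squares and seed granola frees 37 cm; slotting in protein crunch (40 cm) lifts the total to 984 at 94 cm.
Nothing else within 94 cm beats 984.

984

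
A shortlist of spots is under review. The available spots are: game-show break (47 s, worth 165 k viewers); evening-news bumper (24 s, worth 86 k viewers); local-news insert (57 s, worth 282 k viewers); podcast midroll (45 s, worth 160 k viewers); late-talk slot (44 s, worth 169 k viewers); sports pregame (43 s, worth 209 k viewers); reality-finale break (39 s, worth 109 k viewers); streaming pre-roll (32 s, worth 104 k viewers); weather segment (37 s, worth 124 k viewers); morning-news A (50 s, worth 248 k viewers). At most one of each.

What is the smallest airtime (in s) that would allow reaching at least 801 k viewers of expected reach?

Need the lightest bundle worth ≥ 801.
evening-news bumper + local-news insert + sports pregame + morning-news A: 825 expected reach at 174 s.
No combination under 174 s hits 801.

174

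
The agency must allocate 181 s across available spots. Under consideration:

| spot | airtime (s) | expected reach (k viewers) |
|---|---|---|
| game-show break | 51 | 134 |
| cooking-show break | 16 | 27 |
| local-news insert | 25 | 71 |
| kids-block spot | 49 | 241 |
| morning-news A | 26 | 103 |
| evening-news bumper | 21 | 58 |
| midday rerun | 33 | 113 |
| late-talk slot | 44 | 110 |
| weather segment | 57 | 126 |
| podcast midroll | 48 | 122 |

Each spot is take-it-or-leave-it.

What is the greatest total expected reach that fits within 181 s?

Filling by ratio: cooking-show break + local-news insert + kids-block spot + morning-news A + evening-news bumper + midday rerun for 613, with 11 s left unused.
Dropping cooking-show break and evening-news bumper frees 37 s; slotting in podcast midroll (48 s) lifts the total to 650 at 181 s.

650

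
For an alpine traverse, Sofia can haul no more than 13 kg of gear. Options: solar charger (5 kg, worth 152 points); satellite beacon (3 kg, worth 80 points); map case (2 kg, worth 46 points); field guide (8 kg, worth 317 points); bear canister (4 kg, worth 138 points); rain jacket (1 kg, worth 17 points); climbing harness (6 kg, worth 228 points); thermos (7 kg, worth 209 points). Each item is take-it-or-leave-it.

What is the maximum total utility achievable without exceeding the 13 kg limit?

Density check — field guide 39.62, climbing harness 38.00, bear canister 34.50 are the best per kg.
Taking field guide + bear canister + rain jacket: 13 kg used, 472 in utility.

472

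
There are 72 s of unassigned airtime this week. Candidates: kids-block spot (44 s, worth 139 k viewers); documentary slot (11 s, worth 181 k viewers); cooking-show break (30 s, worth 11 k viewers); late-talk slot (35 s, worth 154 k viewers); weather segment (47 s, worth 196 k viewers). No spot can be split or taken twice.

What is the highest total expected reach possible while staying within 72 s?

By expected reach per s: documentary slot 16.45, late-talk slot 4.40, weather segment 4.17, kids-block spot 3.16 lead.
The ratio heuristic lands on documentary slot + late-talk slot (335) but leaves 26 s idle.
Dropping late-talk slot frees 35 s; slotting in weather segment (47 s) lifts the total to 377 at 58 s.
Next best is documentary slot + late-talk slot at 335 (46 s) — short by 42.

377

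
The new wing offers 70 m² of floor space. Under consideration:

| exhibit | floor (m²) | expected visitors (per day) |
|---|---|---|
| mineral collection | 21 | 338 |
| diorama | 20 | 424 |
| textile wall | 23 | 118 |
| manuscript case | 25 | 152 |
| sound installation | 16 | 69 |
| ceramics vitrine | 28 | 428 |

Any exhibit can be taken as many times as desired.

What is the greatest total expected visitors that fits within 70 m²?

Ranking by ratio (expected visitors/m²): diorama 21.20, mineral collection 16.10, ceramics vitrine 15.29, manuscript case 6.08.
A density-first pass picks 3×diorama — 1272 at 60 m².
Replace diorama with ceramics vitrine: the trade gains 4 net, giving 1276 at 68 m².

1276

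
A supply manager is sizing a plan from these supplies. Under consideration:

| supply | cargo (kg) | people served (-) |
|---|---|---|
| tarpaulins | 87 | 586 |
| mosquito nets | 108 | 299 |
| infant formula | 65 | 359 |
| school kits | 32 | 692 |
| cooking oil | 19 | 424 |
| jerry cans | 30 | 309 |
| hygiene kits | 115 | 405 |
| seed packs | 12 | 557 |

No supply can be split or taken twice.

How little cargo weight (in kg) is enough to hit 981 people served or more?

Need the lightest bundle worth ≥ 981.
Taking cooking oil + seed packs gives 981 (≥ 981) for 31 kg.
Any bundle with less than 31 kg falls short of 981.

31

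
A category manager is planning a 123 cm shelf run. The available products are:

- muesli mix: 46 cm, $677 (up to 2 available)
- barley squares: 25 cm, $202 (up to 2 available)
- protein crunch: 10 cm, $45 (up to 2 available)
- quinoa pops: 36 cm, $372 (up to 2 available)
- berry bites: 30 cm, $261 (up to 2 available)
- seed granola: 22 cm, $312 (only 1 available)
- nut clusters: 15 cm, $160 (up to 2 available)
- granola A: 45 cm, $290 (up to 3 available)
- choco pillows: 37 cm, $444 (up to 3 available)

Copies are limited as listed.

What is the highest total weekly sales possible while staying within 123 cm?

Filling by ratio: 2×muesli mix + seed granola for 1666, with 9 cm left unused.
Replace seed granola with 2×nut clusters: the trade gains 8 net, giving 1674 at 122 cm.
Every other selection either busts 123 cm or exceeds an availability limit or fails to beat 1674.

1674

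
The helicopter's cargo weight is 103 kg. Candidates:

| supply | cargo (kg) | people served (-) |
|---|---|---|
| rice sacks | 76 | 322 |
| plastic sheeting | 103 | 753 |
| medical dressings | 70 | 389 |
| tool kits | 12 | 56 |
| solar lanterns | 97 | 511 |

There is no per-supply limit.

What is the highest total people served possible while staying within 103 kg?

753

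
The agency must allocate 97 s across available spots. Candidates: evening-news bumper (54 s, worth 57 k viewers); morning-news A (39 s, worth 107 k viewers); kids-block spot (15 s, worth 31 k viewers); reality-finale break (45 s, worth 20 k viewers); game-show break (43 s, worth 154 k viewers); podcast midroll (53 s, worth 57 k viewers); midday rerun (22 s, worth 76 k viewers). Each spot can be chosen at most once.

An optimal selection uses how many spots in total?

3

The maximum expected reach within 97 s is 292.
One optimal bundle: morning-news A + kids-block spot + game-show break (97 s).
Any selection reaching 292 contains exactly 3 spots.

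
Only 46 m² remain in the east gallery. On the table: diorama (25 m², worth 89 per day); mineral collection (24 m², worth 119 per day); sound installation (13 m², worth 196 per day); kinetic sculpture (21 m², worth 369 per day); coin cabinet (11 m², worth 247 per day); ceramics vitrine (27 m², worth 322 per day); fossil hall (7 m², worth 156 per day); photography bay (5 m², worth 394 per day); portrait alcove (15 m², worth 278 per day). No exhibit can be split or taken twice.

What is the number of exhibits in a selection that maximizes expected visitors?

4

Optimal total is 1166.
kinetic sculpture + coin cabinet + fossil hall + photography bay hits 1166 at 44 m².
Any selection reaching 1166 contains exactly 4 exhibits.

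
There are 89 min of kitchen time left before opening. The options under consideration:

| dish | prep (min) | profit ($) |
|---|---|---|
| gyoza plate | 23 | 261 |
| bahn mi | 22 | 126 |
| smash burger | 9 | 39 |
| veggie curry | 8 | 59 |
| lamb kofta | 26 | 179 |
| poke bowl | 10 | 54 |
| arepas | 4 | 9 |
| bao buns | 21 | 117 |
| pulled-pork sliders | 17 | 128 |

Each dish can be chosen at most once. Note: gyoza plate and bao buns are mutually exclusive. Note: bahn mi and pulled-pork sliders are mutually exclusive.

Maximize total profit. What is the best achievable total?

Taking gyoza plate + veggie curry + lamb kofta + poke bowl + arepas + pulled-pork sliders: 88 min used, 690 in profit.

690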